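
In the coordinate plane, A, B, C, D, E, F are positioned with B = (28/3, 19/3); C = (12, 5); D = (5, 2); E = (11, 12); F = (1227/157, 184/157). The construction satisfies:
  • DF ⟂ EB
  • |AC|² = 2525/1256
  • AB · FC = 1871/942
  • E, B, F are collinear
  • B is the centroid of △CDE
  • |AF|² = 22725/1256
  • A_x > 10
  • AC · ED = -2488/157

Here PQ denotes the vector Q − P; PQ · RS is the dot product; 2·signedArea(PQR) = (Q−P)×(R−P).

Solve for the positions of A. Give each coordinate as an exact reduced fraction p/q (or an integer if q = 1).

A = (6879/628, 2539/628)

1. A_x = 6879/628  [AC · ED = -2488/157 ∩ AB · FC = 1871/942]
2. A_y = 2539/628  [AC · ED = -2488/157 ∩ AB · FC = 1871/942]
   → A = (6879/628, 2539/628)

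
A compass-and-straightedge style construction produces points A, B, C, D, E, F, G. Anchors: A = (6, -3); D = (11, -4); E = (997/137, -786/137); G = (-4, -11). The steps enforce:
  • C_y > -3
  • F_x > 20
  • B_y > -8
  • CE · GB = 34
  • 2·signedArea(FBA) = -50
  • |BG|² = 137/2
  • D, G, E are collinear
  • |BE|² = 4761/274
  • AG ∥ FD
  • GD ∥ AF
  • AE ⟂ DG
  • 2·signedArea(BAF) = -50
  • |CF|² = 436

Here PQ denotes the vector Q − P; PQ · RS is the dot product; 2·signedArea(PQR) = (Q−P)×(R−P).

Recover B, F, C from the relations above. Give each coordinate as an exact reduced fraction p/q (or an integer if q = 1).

1. F_x = 21  [AG ∥ FD ∩ GD ∥ AF]
2. F_y = 4  [AG ∥ FD ∩ GD ∥ AF]
   → F = (21, 4)
3. B_x = 7/2  [line -7·x + 15·y + 137 = 0 ∩ |BG|² = 137/2]
4. B_y = -15/2  [line -7·x + 15·y + 137 = 0 ∩ |BG|² = 137/2]
   → B = (7/2, -15/2)
5. C_x = 1  [line -15/2·x + -7/2·y + 1/2 = 0 ∩ |CF|² = 436]
6. C_y = -2  [line -15/2·x + -7/2·y + 1/2 = 0 ∩ |CF|² = 436]
   → C = (1, -2)

B = (7/2, -15/2)
C = (1, -2)
F = (21, 4)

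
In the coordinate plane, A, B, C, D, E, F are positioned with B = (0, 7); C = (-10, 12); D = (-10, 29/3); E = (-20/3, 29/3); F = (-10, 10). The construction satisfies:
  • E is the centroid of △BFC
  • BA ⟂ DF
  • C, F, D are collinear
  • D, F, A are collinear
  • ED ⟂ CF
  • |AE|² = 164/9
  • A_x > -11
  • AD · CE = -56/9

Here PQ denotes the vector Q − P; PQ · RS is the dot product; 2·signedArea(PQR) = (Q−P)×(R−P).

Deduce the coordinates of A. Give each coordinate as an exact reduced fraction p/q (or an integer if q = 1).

A = (-10, 7)

1. A_x = -10  [D, F, A are collinear ∩ BA ⟂ DF]
2. A_y = 7  [D, F, A are collinear ∩ BA ⟂ DF]
   → A = (-10, 7)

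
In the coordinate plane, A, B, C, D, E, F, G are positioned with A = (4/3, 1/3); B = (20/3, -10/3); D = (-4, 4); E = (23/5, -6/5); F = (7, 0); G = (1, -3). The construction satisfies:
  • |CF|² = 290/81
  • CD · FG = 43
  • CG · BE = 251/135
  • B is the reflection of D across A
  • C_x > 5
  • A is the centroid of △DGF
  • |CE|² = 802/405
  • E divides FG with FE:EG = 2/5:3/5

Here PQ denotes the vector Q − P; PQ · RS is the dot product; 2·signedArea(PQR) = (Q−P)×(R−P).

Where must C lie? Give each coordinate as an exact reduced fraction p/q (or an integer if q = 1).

1. C_x = 46/9  [CD · FG = 43 ∩ CG · BE = 251/135]
2. C_y = 1/9  [CD · FG = 43 ∩ CG · BE = 251/135]
   → C = (46/9, 1/9)

C = (46/9, 1/9)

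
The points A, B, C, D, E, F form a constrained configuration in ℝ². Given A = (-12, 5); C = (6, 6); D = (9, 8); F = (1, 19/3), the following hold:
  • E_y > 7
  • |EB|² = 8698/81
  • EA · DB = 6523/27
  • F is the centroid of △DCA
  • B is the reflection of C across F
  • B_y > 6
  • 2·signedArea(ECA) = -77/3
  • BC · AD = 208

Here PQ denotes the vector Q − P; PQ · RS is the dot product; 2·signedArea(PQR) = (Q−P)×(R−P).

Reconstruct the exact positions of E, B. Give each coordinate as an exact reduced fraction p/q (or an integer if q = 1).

1. B_x = -4  [B is the reflection of C across F]
2. B_y = 20/3  [B is the reflection of C across F]
   → B = (-4, 20/3)
3. E_x = 19/3  [2·signedArea(ECA) = -77/3 ∩ EA · DB = 6523/27]
4. E_y = 67/9  [2·signedArea(ECA) = -77/3 ∩ EA · DB = 6523/27]
   → E = (19/3, 67/9)

B = (-4, 20/3)
E = (19/3, 67/9)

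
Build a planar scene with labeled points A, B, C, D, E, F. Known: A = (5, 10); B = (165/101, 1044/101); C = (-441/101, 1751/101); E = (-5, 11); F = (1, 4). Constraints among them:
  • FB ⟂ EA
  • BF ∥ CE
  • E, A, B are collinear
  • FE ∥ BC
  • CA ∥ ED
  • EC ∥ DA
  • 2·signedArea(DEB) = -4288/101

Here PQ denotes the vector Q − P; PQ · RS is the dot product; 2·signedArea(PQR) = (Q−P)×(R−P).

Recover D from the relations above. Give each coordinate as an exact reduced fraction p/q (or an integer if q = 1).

1. D_x = 441/101  [EC ∥ DA ∩ CA ∥ ED]
2. D_y = 370/101  [EC ∥ DA ∩ CA ∥ ED]
   → D = (441/101, 370/101)

D = (441/101, 370/101)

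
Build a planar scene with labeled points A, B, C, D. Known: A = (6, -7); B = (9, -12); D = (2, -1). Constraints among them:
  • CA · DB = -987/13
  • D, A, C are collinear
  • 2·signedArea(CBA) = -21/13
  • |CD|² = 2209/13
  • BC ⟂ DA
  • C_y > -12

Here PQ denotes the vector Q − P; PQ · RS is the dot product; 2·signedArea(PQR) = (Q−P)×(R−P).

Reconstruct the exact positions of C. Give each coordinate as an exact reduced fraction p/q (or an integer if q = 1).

C = (120/13, -154/13)

1. C_x = 120/13  [D, A, C are collinear ∩ BC ⟂ DA]
2. C_y = -154/13  [D, A, C are collinear ∩ BC ⟂ DA]
   → C = (120/13, -154/13)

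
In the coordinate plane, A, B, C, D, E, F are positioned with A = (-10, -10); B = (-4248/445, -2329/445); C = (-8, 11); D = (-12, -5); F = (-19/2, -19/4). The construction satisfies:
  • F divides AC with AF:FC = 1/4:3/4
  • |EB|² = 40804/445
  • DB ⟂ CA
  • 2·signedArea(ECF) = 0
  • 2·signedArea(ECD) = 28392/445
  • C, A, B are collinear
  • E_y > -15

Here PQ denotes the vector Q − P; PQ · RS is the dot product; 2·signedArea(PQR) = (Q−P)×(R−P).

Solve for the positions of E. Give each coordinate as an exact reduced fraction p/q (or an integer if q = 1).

1. E_x = -4652/445  [2·signedArea(ECF) = 0 ∩ 2·signedArea(ECD) = 28392/445]
2. E_y = -6571/445  [2·signedArea(ECF) = 0 ∩ 2·signedArea(ECD) = 28392/445]
   → E = (-4652/445, -6571/445)

E = (-4652/445, -6571/445)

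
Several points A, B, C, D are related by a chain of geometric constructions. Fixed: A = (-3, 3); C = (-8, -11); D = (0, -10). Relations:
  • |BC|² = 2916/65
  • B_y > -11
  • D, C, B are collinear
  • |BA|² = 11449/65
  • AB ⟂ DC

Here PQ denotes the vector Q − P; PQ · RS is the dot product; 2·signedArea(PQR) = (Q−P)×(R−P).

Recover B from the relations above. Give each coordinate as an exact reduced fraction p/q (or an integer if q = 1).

B = (-88/65, -661/65)

1. B_x = -88/65  [D, C, B are collinear ∩ AB ⟂ DC]
2. B_y = -661/65  [D, C, B are collinear ∩ AB ⟂ DC]
   → B = (-88/65, -661/65)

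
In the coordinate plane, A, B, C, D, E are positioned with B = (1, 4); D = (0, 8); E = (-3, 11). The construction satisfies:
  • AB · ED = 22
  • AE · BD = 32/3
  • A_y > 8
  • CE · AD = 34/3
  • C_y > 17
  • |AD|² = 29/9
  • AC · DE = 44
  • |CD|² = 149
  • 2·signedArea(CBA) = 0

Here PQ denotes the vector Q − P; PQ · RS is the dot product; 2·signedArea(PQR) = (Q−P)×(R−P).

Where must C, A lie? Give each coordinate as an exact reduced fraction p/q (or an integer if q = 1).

A = (-5/3, 26/3)
C = (-7, 18)

1. A_x = -5/3  [AB · ED = 22 ∩ AE · BD = 32/3]
2. A_y = 26/3  [AB · ED = 22 ∩ AE · BD = 32/3]
   → A = (-5/3, 26/3)
3. C_x = -7  [2·signedArea(CBA) = 0 ∩ AC · DE = 44]
4. C_y = 18  [2·signedArea(CBA) = 0 ∩ AC · DE = 44]
   → C = (-7, 18)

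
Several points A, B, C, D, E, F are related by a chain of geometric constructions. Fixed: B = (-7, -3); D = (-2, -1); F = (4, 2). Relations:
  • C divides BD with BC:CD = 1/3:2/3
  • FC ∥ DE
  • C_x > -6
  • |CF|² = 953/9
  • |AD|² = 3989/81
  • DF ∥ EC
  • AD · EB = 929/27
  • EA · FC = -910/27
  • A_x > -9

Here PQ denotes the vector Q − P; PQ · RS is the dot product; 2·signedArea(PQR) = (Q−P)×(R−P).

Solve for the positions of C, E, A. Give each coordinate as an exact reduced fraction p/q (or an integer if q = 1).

A = (-76/9, -34/9)
C = (-16/3, -7/3)
E = (-34/3, -16/3)

1. C_x = -16/3  [C divides BD with BC:CD = 1/3:2/3]
2. C_y = -7/3  [C divides BD with BC:CD = 1/3:2/3]
   → C = (-16/3, -7/3)
3. E_x = -34/3  [DF ∥ EC ∩ FC ∥ DE]
4. E_y = -16/3  [DF ∥ EC ∩ FC ∥ DE]
   → E = (-34/3, -16/3)
5. A_x = -76/9  [AD · EB = 929/27 ∩ EA · FC = -910/27]
6. A_y = -34/9  [AD · EB = 929/27 ∩ EA · FC = -910/27]
   → A = (-76/9, -34/9)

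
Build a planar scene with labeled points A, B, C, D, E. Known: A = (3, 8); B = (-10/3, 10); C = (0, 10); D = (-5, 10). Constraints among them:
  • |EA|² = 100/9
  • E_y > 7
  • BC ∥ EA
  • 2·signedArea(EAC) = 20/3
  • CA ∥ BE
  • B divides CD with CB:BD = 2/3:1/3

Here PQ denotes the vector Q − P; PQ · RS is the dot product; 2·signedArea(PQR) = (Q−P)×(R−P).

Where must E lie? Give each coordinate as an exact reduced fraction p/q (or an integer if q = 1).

1. E_x = -1/3  [BC ∥ EA ∩ CA ∥ BE]
2. E_y = 8  [BC ∥ EA ∩ CA ∥ BE]
   → E = (-1/3, 8)

E = (-1/3, 8)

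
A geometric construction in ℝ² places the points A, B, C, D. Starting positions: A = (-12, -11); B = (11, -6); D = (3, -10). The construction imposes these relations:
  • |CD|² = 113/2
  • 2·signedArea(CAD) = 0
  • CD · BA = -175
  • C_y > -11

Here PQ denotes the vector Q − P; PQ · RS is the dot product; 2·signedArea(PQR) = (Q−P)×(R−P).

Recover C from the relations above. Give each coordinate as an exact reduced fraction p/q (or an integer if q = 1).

C = (-9/2, -21/2)

1. C_x = -9/2  [2·signedArea(CAD) = 0 ∩ CD · BA = -175]
2. C_y = -21/2  [2·signedArea(CAD) = 0 ∩ CD · BA = -175]
   → C = (-9/2, -21/2)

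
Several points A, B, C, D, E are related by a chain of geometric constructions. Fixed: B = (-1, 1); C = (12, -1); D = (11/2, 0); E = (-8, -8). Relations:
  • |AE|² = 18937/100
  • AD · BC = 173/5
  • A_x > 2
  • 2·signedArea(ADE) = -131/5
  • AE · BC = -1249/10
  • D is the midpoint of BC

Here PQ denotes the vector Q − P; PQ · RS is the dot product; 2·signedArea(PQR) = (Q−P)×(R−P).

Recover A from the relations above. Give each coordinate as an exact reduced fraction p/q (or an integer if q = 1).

1. A_x = 29/10  [2·signedArea(ADE) = -131/5 ∩ AE · BC = -1249/10]
2. A_y = 2/5  [2·signedArea(ADE) = -131/5 ∩ AE · BC = -1249/10]
   → A = (29/10, 2/5)

A = (29/10, 2/5)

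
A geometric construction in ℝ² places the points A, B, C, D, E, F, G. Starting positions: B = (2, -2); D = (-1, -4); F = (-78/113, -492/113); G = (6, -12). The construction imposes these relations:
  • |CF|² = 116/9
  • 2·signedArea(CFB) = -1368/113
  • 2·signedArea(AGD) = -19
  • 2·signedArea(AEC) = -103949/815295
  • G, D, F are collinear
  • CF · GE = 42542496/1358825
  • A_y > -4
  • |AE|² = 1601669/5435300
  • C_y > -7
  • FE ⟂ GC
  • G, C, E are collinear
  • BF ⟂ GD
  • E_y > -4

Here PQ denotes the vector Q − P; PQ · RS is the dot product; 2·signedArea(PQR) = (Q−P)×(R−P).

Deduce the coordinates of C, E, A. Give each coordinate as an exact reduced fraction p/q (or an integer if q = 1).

1. C_x = 826/339  [line -266/113·x + 304/113·y + 2508/113 = 0 ∩ |CF|² = 116/9]
2. C_y = -2074/339  [line -266/113·x + 304/113·y + 2508/113 = 0 ∩ |CF|² = 116/9]
   → C = (826/339, -2074/339)
3. E_x = 1107894/1358825  [G, C, E are collinear ∩ FE ⟂ GC]
4. E_y = -4676892/1358825  [G, C, E are collinear ∩ FE ⟂ GC]
   → E = (1107894/1358825, -4676892/1358825)
5. A_x = 1/2  [2·signedArea(AGD) = -19 ∩ 2·signedArea(AEC) = -103949/815295]
6. A_y = -3  [2·signedArea(AGD) = -19 ∩ 2·signedArea(AEC) = -103949/815295]
   → A = (1/2, -3)

A = (1/2, -3)
C = (826/339, -2074/339)
E = (1107894/1358825, -4676892/1358825)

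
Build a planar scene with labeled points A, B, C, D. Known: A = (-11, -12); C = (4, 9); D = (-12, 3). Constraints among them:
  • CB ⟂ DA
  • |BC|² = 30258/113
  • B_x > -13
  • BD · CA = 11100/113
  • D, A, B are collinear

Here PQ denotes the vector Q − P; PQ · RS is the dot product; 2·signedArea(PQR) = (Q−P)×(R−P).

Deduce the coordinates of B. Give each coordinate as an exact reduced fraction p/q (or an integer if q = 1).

B = (-1393/113, 894/113)

1. B_x = -1393/113  [D, A, B are collinear ∩ CB ⟂ DA]
2. B_y = 894/113  [D, A, B are collinear ∩ CB ⟂ DA]
   → B = (-1393/113, 894/113)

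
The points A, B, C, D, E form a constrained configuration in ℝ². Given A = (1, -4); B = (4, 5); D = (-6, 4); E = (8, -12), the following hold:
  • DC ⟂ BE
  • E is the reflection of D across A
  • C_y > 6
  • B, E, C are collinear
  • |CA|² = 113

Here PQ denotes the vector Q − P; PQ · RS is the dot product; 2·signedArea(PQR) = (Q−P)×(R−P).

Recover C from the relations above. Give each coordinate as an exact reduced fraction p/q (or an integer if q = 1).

1. C_x = 1128/305  [B, E, C are collinear ∩ DC ⟂ BE]
2. C_y = 1916/305  [B, E, C are collinear ∩ DC ⟂ BE]
   → C = (1128/305, 1916/305)

C = (1128/305, 1916/305)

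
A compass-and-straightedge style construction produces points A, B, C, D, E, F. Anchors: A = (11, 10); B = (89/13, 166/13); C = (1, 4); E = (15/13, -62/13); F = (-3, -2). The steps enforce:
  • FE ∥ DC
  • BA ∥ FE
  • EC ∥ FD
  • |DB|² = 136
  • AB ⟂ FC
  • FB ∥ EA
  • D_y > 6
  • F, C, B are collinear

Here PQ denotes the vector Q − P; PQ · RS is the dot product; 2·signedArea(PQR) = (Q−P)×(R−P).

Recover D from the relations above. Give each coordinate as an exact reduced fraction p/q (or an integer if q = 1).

D = (-41/13, 88/13)

1. D_x = -41/13  [FE ∥ DC ∩ EC ∥ FD]
2. D_y = 88/13  [FE ∥ DC ∩ EC ∥ FD]
   → D = (-41/13, 88/13)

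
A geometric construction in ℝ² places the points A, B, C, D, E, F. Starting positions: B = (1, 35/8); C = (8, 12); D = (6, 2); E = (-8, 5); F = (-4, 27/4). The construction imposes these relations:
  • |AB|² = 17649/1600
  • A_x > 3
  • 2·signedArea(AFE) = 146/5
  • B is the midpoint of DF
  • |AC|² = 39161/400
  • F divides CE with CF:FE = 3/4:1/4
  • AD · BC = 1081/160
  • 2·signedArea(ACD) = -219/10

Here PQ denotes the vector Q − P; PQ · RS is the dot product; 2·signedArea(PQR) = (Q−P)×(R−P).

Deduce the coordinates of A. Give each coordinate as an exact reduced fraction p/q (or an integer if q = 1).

1. A_x = 4  [2·signedArea(AFE) = 146/5 ∩ 2·signedArea(ACD) = -219/10]
2. A_y = 59/20  [2·signedArea(AFE) = 146/5 ∩ 2·signedArea(ACD) = -219/10]
   → A = (4, 59/20)

A = (4, 59/20)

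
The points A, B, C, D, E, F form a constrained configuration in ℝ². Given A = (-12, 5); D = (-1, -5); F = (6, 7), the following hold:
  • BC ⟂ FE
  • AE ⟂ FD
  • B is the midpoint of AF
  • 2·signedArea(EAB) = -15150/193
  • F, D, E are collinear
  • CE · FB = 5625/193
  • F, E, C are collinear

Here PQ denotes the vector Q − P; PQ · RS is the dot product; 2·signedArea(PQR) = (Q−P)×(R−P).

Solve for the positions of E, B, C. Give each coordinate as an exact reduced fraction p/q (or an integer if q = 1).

B = (-3, 6)
C = (633/193, 451/193)
E = (108/193, -449/193)

1. E_x = 108/193  [F, D, E are collinear ∩ AE ⟂ FD]
2. E_y = -449/193  [F, D, E are collinear ∩ AE ⟂ FD]
   → E = (108/193, -449/193)
3. B_x = -3  [B is the midpoint of AF]
4. B_y = 6  [B is the midpoint of AF]
   → B = (-3, 6)
5. C_x = 633/193  [F, E, C are collinear ∩ BC ⟂ FE]
6. C_y = 451/193  [F, E, C are collinear ∩ BC ⟂ FE]
   → C = (633/193, 451/193)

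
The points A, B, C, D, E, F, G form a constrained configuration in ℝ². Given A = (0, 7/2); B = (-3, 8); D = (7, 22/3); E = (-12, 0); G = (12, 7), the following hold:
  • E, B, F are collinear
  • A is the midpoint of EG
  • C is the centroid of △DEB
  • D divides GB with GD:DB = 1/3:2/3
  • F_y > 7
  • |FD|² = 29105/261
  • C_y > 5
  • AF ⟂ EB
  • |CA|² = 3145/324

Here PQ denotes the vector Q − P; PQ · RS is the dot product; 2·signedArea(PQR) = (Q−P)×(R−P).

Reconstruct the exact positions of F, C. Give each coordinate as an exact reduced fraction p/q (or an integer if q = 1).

C = (-8/3, 46/9)
F = (-516/145, 1088/145)

1. F_x = -516/145  [E, B, F are collinear ∩ AF ⟂ EB]
2. F_y = 1088/145  [E, B, F are collinear ∩ AF ⟂ EB]
   → F = (-516/145, 1088/145)
3. C_x = -8/3  [C is the centroid of △DEB]
4. C_y = 46/9  [C is the centroid of △DEB]
   → C = (-8/3, 46/9)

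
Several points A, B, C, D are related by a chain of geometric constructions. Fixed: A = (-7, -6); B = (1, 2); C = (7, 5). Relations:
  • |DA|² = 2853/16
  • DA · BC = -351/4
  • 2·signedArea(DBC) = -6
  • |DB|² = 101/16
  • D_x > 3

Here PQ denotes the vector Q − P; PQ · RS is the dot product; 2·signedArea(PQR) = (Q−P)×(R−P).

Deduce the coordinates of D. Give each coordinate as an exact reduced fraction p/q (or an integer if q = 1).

1. D_x = 7/2  [DA · BC = -351/4 ∩ 2·signedArea(DBC) = -6]
2. D_y = 9/4  [DA · BC = -351/4 ∩ 2·signedArea(DBC) = -6]
   → D = (7/2, 9/4)

D = (7/2, 9/4)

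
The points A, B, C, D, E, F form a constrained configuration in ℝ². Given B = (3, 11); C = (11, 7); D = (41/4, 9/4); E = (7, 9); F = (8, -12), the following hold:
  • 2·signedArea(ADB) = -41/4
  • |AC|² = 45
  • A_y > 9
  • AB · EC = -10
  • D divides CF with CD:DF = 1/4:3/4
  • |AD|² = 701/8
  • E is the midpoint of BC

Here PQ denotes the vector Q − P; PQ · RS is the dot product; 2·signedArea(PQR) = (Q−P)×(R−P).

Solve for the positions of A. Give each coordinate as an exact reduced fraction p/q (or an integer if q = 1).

1. A_x = 5  [2·signedArea(ADB) = -41/4 ∩ AB · EC = -10]
2. A_y = 10  [2·signedArea(ADB) = -41/4 ∩ AB · EC = -10]
   → A = (5, 10)

A = (5, 10)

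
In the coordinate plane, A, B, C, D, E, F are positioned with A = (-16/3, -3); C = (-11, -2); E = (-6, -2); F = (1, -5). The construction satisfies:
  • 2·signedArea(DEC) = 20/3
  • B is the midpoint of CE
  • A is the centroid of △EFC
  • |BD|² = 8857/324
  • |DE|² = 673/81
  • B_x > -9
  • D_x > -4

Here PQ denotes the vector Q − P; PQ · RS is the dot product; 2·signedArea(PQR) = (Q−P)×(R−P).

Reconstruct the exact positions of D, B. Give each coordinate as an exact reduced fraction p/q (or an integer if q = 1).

B = (-17/2, -2)
D = (-31/9, -10/3)

1. D_y = -10/3  [2·signedArea(DEC) = 20/3]
2. D_x = -31/9  [|DE|² = 673/81]
   → D = (-31/9, -10/3)
3. B_x = -17/2  [B is the midpoint of CE]
4. B_y = -2  [B is the midpoint of CE]
   → B = (-17/2, -2)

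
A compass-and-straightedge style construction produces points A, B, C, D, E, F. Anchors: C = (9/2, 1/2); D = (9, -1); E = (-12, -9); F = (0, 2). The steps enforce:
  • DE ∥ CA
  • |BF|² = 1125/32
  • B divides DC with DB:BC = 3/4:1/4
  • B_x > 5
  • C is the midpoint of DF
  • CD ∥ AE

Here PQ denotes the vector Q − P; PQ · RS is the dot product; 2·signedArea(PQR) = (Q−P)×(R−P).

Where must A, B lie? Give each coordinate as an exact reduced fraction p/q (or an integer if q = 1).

A = (-33/2, -15/2)
B = (45/8, 1/8)

1. A_x = -33/2  [CD ∥ AE ∩ DE ∥ CA]
2. A_y = -15/2  [CD ∥ AE ∩ DE ∥ CA]
   → A = (-33/2, -15/2)
3. B_x = 45/8  [B divides DC with DB:BC = 3/4:1/4]
4. B_y = 1/8  [B divides DC with DB:BC = 3/4:1/4]
   → B = (45/8, 1/8)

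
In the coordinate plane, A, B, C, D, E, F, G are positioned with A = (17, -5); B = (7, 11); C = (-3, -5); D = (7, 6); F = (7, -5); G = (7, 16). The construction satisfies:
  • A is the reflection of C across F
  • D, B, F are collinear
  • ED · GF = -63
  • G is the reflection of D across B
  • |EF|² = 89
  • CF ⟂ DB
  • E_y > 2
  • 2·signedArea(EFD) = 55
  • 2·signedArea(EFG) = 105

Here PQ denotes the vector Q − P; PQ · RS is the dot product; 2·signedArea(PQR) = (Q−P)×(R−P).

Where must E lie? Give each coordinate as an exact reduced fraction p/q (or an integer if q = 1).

E = (2, 3)

1. E_x = 2  [2·signedArea(EFG) = 105 ∩ ED · GF = -63]
2. E_y = 3  [2·signedArea(EFG) = 105 ∩ ED · GF = -63]
   → E = (2, 3)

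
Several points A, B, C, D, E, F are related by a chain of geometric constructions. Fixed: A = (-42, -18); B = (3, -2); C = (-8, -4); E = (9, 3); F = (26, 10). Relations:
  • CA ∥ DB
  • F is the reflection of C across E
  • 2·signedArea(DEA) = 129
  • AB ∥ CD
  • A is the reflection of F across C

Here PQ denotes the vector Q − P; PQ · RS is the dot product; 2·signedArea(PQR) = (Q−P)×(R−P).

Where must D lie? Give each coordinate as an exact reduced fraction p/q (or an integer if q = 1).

1. D_x = 37  [CA ∥ DB ∩ AB ∥ CD]
2. D_y = 12  [CA ∥ DB ∩ AB ∥ CD]
   → D = (37, 12)

D = (37, 12)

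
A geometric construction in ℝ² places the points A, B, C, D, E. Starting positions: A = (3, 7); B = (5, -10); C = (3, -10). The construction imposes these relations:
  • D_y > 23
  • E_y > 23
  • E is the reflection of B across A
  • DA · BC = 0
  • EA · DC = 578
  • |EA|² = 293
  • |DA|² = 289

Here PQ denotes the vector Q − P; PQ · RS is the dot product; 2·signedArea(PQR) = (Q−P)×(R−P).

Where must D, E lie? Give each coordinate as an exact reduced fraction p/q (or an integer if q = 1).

1. D_x = 3  [DA · BC = 0]
2. D_y = 24  [|DA|² = 289]
   → D = (3, 24)
3. E_x = 1  [E is the reflection of B across A]
4. E_y = 24  [E is the reflection of B across A]
   → E = (1, 24)

D = (3, 24)
E = (1, 24)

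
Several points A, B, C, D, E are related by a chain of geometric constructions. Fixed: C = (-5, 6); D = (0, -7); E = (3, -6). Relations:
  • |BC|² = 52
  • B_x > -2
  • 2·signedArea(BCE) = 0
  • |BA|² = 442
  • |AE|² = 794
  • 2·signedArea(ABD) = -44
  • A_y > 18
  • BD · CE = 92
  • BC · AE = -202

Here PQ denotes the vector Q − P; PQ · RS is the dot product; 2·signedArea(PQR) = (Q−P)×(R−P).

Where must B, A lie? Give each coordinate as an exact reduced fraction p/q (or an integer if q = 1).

1. B_x = -1  [2·signedArea(BCE) = 0 ∩ BD · CE = 92]
2. B_y = 0  [2·signedArea(BCE) = 0 ∩ BD · CE = 92]
   → B = (-1, 0)
3. A_x = -10  [2·signedArea(ABD) = -44 ∩ BC · AE = -202]
4. A_y = 19  [2·signedArea(ABD) = -44 ∩ BC · AE = -202]
   → A = (-10, 19)

A = (-10, 19)
B = (-1, 0)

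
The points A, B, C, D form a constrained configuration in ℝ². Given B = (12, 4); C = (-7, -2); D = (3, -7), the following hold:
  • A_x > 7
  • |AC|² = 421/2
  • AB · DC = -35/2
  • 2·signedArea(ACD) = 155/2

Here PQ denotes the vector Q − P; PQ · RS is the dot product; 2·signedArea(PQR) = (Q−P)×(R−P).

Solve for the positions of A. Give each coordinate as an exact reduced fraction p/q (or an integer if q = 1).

1. A_x = 15/2  [AB · DC = -35/2 ∩ 2·signedArea(ACD) = 155/2]
2. A_y = -3/2  [AB · DC = -35/2 ∩ 2·signedArea(ACD) = 155/2]
   → A = (15/2, -3/2)

A = (15/2, -3/2)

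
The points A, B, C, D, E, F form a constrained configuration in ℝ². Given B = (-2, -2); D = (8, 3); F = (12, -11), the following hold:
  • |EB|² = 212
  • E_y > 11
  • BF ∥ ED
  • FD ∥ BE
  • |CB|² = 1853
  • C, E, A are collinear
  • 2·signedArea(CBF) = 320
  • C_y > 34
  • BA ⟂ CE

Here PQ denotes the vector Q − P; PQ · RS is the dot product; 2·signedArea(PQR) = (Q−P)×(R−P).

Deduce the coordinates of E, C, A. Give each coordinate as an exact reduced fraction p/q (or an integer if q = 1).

1. E_x = -6  [BF ∥ ED ∩ FD ∥ BE]
2. E_y = 12  [BF ∥ ED ∩ FD ∥ BE]
   → E = (-6, 12)
3. C_x = -24  [line 9·x + 14·y + -274 = 0 ∩ |CB|² = 1853]
4. C_y = 35  [line 9·x + 14·y + -274 = 0 ∩ |CB|² = 1853]
   → C = (-24, 35)
5. A_x = 1974/853  [C, E, A are collinear ∩ BA ⟂ CE]
6. A_y = 1174/853  [C, E, A are collinear ∩ BA ⟂ CE]
   → A = (1974/853, 1174/853)

A = (1974/853, 1174/853)
C = (-24, 35)
E = (-6, 12)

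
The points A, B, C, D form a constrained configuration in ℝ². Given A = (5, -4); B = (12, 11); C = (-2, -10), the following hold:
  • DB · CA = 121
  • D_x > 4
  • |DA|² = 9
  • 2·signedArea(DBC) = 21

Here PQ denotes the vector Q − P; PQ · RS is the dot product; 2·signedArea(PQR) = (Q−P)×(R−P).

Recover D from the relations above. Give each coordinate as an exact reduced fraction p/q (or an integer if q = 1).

1. D_x = 5  [2·signedArea(DBC) = 21 ∩ DB · CA = 121]
2. D_y = -1  [2·signedArea(DBC) = 21 ∩ DB · CA = 121]
   → D = (5, -1)

D = (5, -1)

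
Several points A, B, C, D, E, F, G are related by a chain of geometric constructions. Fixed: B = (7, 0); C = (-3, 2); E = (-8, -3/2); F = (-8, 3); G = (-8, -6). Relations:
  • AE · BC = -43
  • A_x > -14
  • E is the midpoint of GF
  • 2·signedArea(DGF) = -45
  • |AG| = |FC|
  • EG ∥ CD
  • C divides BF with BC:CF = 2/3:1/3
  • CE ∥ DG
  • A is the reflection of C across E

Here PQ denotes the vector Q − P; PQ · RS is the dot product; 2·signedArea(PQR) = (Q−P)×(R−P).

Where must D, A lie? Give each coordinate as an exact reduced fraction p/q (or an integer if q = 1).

1. D_x = -3  [CE ∥ DG ∩ EG ∥ CD]
2. D_y = -5/2  [CE ∥ DG ∩ EG ∥ CD]
   → D = (-3, -5/2)
3. A_x = -13  [A is the reflection of C across E]
4. A_y = -5  [A is the reflection of C across E]
   → A = (-13, -5)

A = (-13, -5)
D = (-3, -5/2)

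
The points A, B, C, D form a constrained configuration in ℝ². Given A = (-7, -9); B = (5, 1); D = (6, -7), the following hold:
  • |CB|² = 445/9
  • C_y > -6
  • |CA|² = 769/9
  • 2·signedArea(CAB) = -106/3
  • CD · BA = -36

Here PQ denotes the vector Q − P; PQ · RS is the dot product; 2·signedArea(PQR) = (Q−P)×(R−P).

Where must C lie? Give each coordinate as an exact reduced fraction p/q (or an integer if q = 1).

C = (4/3, -5)

1. C_x = 4/3  [CD · BA = -36 ∩ 2·signedArea(CAB) = -106/3]
2. C_y = -5  [CD · BA = -36 ∩ 2·signedArea(CAB) = -106/3]
   → C = (4/3, -5)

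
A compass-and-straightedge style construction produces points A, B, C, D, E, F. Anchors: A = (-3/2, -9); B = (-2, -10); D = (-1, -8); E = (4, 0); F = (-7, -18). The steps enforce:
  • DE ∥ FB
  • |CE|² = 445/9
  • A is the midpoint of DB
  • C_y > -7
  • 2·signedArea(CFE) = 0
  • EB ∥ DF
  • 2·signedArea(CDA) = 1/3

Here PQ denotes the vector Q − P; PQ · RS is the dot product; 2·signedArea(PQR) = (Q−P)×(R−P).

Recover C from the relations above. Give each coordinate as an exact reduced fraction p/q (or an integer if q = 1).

1. C_x = 1/3  [2·signedArea(CFE) = 0 ∩ 2·signedArea(CDA) = 1/3]
2. C_y = -6  [2·signedArea(CFE) = 0 ∩ 2·signedArea(CDA) = 1/3]
   → C = (1/3, -6)

C = (1/3, -6)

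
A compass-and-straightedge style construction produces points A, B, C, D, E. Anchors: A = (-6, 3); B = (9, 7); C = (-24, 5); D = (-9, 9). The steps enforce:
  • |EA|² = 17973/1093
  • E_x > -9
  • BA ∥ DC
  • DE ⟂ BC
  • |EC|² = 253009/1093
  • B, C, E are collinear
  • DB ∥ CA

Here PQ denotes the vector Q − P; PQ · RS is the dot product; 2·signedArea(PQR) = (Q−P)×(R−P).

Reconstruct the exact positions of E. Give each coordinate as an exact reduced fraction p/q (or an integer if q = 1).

1. E_x = -9633/1093  [B, C, E are collinear ∩ DE ⟂ BC]
2. E_y = 6471/1093  [B, C, E are collinear ∩ DE ⟂ BC]
   → E = (-9633/1093, 6471/1093)

E = (-9633/1093, 6471/1093)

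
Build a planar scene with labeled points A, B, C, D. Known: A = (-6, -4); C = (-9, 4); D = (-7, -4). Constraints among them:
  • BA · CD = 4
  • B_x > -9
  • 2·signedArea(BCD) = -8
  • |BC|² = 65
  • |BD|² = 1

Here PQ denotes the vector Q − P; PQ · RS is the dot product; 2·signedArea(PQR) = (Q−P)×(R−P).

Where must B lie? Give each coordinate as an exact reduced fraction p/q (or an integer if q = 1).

1. B_x = -8  [2·signedArea(BCD) = -8 ∩ BA · CD = 4]
2. B_y = -4  [2·signedArea(BCD) = -8 ∩ BA · CD = 4]
   → B = (-8, -4)

B = (-8, -4)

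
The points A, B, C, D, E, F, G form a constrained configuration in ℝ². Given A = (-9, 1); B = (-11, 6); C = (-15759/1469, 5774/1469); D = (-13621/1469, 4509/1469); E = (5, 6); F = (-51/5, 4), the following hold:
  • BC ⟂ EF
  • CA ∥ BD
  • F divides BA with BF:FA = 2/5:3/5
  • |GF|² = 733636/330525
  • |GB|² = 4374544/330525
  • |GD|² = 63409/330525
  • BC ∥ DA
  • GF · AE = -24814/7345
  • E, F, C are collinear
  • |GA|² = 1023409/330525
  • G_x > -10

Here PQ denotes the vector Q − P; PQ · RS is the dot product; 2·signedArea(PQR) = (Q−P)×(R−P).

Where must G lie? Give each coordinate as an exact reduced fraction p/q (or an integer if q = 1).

1. G_x = -209129/22035  [line -14·x + -5·y + -877152/7345 = 0 ∩ |GF|² = 733636/330525]
2. G_y = 11854/4407  [line -14·x + -5·y + -877152/7345 = 0 ∩ |GF|² = 733636/330525]
   → G = (-209129/22035, 11854/4407)

G = (-209129/22035, 11854/4407)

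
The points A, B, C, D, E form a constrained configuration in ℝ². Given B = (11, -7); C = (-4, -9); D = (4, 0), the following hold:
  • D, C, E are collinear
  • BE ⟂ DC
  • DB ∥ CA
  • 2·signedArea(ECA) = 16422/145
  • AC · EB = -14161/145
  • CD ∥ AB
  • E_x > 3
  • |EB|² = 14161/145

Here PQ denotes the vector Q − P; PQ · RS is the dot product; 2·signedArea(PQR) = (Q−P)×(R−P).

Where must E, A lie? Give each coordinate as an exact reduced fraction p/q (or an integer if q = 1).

A = (3, -16)
E = (524/145, -63/145)

1. E_x = 524/145  [D, C, E are collinear ∩ BE ⟂ DC]
2. E_y = -63/145  [D, C, E are collinear ∩ BE ⟂ DC]
   → E = (524/145, -63/145)
3. A_x = 3  [CD ∥ AB ∩ DB ∥ CA]
4. A_y = -16  [CD ∥ AB ∩ DB ∥ CA]
   → A = (3, -16)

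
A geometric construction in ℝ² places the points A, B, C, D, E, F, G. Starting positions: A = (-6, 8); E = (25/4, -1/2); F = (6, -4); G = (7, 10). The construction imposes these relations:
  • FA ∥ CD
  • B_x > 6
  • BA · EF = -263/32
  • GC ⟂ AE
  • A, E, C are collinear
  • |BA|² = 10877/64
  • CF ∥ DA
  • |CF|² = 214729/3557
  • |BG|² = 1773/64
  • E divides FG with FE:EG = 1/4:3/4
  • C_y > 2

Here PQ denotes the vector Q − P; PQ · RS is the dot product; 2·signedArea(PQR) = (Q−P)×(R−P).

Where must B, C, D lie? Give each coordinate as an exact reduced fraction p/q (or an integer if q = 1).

B = (53/8, 19/4)
C = (6539/3557, 9110/3557)
D = (-36145/3557, 51794/3557)

1. B_x = 53/8  [line 1/4·x + 7/2·y + -585/32 = 0 ∩ |BG|² = 1773/64]
2. B_y = 19/4  [line 1/4·x + 7/2·y + -585/32 = 0 ∩ |BG|² = 1773/64]
   → B = (53/8, 19/4)
3. C_x = 6539/3557  [A, E, C are collinear ∩ GC ⟂ AE]
4. C_y = 9110/3557  [A, E, C are collinear ∩ GC ⟂ AE]
   → C = (6539/3557, 9110/3557)
5. D_x = -36145/3557  [CF ∥ DA ∩ FA ∥ CD]
6. D_y = 51794/3557  [CF ∥ DA ∩ FA ∥ CD]
   → D = (-36145/3557, 51794/3557)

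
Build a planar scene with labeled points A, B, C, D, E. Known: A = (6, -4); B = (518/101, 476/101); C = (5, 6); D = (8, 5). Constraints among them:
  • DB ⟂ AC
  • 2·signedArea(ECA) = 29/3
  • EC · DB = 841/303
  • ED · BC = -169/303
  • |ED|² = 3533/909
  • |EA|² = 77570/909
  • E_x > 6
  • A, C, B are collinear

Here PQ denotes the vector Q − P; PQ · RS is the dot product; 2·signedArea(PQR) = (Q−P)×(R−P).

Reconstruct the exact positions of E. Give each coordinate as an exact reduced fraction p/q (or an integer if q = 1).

1. E_x = 1831/303  [ED · BC = -169/303 ∩ EC · DB = 841/303]
2. E_y = 529/101  [ED · BC = -169/303 ∩ EC · DB = 841/303]
   → E = (1831/303, 529/101)

E = (1831/303, 529/101)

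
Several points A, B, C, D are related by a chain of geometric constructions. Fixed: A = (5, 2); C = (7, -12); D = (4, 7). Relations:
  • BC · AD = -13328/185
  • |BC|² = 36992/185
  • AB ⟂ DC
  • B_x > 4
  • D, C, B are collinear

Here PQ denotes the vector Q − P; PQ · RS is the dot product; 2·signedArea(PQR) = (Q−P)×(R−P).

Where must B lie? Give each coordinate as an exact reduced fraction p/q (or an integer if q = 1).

B = (887/185, 364/185)

1. B_x = 887/185  [D, C, B are collinear ∩ AB ⟂ DC]
2. B_y = 364/185  [D, C, B are collinear ∩ AB ⟂ DC]
   → B = (887/185, 364/185)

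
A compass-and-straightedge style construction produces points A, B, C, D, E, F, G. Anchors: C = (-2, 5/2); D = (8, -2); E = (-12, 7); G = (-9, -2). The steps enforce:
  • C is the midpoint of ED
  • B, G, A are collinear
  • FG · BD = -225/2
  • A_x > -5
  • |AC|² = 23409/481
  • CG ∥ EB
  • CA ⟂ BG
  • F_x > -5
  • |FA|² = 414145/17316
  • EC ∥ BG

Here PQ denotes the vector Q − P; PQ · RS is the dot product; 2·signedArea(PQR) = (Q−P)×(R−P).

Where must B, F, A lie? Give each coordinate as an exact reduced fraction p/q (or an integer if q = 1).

A = (-2339/481, -3715/962)
B = (-19, 5/2)
F = (-13/3, 1)

1. B_x = -19  [EC ∥ BG ∩ CG ∥ EB]
2. B_y = 5/2  [EC ∥ BG ∩ CG ∥ EB]
   → B = (-19, 5/2)
3. A_x = -2339/481  [B, G, A are collinear ∩ CA ⟂ BG]
4. A_y = -3715/962  [B, G, A are collinear ∩ CA ⟂ BG]
   → A = (-2339/481, -3715/962)
5. F_x = -13/3  [line -27·x + 9/2·y + -243/2 = 0 ∩ |FA|² = 414145/17316]
6. F_y = 1  [line -27·x + 9/2·y + -243/2 = 0 ∩ |FA|² = 414145/17316]
   → F = (-13/3, 1)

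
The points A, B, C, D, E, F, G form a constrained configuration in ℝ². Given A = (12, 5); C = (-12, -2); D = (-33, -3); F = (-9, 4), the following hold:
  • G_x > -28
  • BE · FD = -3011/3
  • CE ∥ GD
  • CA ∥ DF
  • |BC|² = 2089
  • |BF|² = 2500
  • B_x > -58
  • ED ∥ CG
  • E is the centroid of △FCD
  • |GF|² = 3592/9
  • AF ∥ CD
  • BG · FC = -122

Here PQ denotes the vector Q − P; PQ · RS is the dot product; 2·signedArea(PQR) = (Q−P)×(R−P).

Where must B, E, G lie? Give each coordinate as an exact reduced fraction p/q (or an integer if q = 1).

1. E_x = -18  [E is the centroid of △FCD]
2. E_y = -1/3  [E is the centroid of △FCD]
   → E = (-18, -1/3)
3. G_x = -27  [CE ∥ GD ∩ ED ∥ CG]
4. G_y = -14/3  [CE ∥ GD ∩ ED ∥ CG]
   → G = (-27, -14/3)
5. B_x = -57  [BE · FD = -3011/3 ∩ BG · FC = -122]
6. B_y = -10  [BE · FD = -3011/3 ∩ BG · FC = -122]
   → B = (-57, -10)

B = (-57, -10)
E = (-18, -1/3)
G = (-27, -14/3)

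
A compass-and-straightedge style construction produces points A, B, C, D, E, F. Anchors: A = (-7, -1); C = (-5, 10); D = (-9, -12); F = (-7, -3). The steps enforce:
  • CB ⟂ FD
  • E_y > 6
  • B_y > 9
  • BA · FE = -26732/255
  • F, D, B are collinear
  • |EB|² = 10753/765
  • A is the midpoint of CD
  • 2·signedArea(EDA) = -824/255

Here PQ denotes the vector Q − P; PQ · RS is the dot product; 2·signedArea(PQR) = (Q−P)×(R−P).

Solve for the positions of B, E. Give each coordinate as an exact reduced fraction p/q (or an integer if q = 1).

1. B_x = -353/85  [F, D, B are collinear ∩ CB ⟂ FD]
2. B_y = 834/85  [F, D, B are collinear ∩ CB ⟂ FD]
   → B = (-353/85, 834/85)
3. E_x = -1373/255  [2·signedArea(EDA) = -824/255 ∩ BA · FE = -26732/255]
4. E_y = 533/85  [2·signedArea(EDA) = -824/255 ∩ BA · FE = -26732/255]
   → E = (-1373/255, 533/85)

B = (-353/85, 834/85)
E = (-1373/255, 533/85)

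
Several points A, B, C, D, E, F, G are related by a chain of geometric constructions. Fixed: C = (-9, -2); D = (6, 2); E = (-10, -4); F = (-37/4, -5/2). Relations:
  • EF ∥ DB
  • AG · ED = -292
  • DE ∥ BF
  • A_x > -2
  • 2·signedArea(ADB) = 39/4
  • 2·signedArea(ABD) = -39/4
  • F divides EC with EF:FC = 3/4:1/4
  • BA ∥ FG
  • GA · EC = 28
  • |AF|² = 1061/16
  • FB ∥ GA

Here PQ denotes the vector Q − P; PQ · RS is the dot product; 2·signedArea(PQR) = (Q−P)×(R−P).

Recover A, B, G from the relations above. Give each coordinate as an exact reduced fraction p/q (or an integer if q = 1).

A = (-3/2, 0)
B = (27/4, 7/2)
G = (-35/2, -6)

1. B_x = 27/4  [DE ∥ BF ∩ EF ∥ DB]
2. B_y = 7/2  [DE ∥ BF ∩ EF ∥ DB]
   → B = (27/4, 7/2)
3. A_x = -3/2  [line -3/2·x + 3/4·y + -9/4 = 0 ∩ |AF|² = 1061/16]
4. A_y = 0  [line -3/2·x + 3/4·y + -9/4 = 0 ∩ |AF|² = 1061/16]
   → A = (-3/2, 0)
5. G_x = -35/2  [FB ∥ GA ∩ BA ∥ FG]
6. G_y = -6  [FB ∥ GA ∩ BA ∥ FG]
   → G = (-35/2, -6)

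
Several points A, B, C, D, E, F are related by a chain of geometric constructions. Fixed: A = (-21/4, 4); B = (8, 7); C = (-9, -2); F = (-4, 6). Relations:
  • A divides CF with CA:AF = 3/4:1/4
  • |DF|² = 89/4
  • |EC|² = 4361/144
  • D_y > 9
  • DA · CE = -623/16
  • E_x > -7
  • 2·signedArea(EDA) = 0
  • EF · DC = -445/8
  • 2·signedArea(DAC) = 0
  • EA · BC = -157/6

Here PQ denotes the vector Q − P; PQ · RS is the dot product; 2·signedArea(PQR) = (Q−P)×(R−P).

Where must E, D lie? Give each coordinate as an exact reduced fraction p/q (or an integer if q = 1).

D = (-3/2, 10)
E = (-73/12, 8/3)

1. D_x = -3/2  [line 6·x + -15/4·y + 93/2 = 0 ∩ |DF|² = 89/4]
2. D_y = 10  [line 6·x + -15/4·y + 93/2 = 0 ∩ |DF|² = 89/4]
   → D = (-3/2, 10)
3. E_x = -73/12  [2·signedArea(EDA) = 0 ∩ DA · CE = -623/16]
4. E_y = 8/3  [2·signedArea(EDA) = 0 ∩ DA · CE = -623/16]
   → E = (-73/12, 8/3)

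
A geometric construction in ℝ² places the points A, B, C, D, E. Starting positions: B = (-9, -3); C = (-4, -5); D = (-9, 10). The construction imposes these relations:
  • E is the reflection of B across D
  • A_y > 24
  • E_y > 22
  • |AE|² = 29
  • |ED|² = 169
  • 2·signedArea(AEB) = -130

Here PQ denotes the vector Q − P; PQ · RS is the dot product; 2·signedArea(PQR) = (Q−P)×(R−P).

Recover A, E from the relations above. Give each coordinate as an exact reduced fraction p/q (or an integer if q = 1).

1. E_x = -9  [E is the reflection of B across D]
2. E_y = 23  [E is the reflection of B across D]
   → E = (-9, 23)
3. A_x = -14  [2·signedArea(AEB) = -130]
4. A_y = 25  [|AE|² = 29]
   → A = (-14, 25)

A = (-14, 25)
E = (-9, 23)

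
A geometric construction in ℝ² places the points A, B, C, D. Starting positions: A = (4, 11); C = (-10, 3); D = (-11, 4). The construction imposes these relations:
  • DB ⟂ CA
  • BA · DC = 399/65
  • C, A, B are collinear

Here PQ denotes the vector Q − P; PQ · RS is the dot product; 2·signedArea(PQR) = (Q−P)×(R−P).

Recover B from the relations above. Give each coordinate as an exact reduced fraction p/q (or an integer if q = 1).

1. B_x = -671/65  [C, A, B are collinear ∩ DB ⟂ CA]
2. B_y = 183/65  [C, A, B are collinear ∩ DB ⟂ CA]
   → B = (-671/65, 183/65)

B = (-671/65, 183/65)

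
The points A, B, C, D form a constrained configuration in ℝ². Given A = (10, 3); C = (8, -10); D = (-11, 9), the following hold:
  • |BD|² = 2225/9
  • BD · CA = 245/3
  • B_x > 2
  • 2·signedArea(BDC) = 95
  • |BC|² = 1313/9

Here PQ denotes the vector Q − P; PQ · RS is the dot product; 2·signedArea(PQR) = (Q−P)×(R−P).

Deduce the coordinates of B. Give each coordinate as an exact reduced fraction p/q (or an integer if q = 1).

1. B_x = 7/3  [2·signedArea(BDC) = 95 ∩ BD · CA = 245/3]
2. B_y = 2/3  [2·signedArea(BDC) = 95 ∩ BD · CA = 245/3]
   → B = (7/3, 2/3)

B = (7/3, 2/3)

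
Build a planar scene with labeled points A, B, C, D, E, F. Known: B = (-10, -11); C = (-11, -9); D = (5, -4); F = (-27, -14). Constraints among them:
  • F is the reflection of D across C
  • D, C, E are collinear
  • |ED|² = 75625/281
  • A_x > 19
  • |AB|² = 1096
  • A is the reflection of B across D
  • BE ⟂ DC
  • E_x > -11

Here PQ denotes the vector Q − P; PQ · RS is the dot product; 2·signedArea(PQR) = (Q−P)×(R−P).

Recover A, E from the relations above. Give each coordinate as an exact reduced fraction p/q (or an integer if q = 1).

A = (20, 3)
E = (-2995/281, -2499/281)

1. A_x = 20  [A is the reflection of B across D]
2. A_y = 3  [A is the reflection of B across D]
   → A = (20, 3)
3. E_x = -2995/281  [D, C, E are collinear ∩ BE ⟂ DC]
4. E_y = -2499/281  [D, C, E are collinear ∩ BE ⟂ DC]
   → E = (-2995/281, -2499/281)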